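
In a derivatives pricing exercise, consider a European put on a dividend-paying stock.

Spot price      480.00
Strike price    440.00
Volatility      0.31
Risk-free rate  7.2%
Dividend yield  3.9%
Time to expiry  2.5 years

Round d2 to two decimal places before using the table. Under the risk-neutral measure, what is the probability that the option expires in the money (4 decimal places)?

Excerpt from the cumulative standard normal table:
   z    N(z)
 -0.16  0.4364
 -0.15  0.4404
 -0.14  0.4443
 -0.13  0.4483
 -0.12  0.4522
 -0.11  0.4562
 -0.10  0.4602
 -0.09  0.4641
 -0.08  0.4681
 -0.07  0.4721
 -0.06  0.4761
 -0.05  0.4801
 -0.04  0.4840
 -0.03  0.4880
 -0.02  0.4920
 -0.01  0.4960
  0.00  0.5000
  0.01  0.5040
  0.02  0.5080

0.4602

σ√T = 0.31 × 1.5811 = 0.4902
ln(S/K) + (r − q + σ²/2)T = ln(480/440) + (0.072 − 0.039 + 0.31²/2)·2.5 = 0.0870 + 0.2026 = 0.2896
d₁ = 0.2896 / 0.4902 = 0.5909 → 0.59
d₂ = d₁ − σ√T = 0.5909 − 0.4902 = 0.1008 → 0.10
Pr(exercise) under Q = N(−d₂) = N(-0.10) = 0.4602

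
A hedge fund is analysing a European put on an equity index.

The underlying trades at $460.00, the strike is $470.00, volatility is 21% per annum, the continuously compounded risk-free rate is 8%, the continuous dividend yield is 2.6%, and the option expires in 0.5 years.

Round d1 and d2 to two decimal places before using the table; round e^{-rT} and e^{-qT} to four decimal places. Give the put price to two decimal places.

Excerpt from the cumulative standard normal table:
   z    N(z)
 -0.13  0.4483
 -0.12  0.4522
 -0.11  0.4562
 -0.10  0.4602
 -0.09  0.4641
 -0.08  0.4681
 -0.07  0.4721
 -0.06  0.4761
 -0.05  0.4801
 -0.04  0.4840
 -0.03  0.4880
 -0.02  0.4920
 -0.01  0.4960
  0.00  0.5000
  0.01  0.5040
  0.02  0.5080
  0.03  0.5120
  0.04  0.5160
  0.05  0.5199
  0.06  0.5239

$25.87

σ√T = 0.21 × 0.7071 = 0.1485
ln(S/K) + (r − q + σ²/2)T = ln(460/470) + (0.08 − 0.026 + 0.21²/2)·0.5 = -0.0215 + 0.0380 = 0.0165
d₁ = 0.0165 / 0.1485 = 0.1112 ≈ 0.11
d₂ = d₁ − σ√T = 0.1112 − 0.1485 = -0.0372 ≈ -0.04
e^(−qT) = e^(−0.026·0.5) = 0.9871;  e^(−rT) = e^(−0.08·0.5) = 0.9608
P = 470·0.9608·N(0.04) − 460·0.9871·N(-0.11) = 470·0.9608·0.5160 − 460·0.9871·0.4562 = 233.0132 − 207.1449 = 25.8683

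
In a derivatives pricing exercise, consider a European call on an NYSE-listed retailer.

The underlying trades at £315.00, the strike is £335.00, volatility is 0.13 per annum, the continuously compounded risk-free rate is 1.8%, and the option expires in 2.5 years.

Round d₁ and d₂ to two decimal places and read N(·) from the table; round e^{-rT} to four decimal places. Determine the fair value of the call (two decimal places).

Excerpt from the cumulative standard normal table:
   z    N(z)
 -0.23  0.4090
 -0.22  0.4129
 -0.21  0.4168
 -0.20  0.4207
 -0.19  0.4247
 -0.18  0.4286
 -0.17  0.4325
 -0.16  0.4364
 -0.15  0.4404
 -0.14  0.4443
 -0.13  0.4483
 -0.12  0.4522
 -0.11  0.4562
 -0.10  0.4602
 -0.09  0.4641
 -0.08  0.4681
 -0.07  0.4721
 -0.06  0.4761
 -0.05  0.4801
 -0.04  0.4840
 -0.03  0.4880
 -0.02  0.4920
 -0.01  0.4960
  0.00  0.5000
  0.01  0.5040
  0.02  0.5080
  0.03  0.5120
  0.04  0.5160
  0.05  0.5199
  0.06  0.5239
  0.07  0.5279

σ√T = 0.13 × 1.5811 = 0.2055
d₁ = [ln(315/335) + (0.018 + 0.13²/2)·2.5] / 0.2055 = [-0.0616 + 0.0661] / 0.2055 = 0.0222 → 0.02
d₂ = d₁ − σ√T = 0.0222 − 0.2055 = -0.1833 → -0.18
e^(−rT) = e^(−0.018·2.5) = 0.9560
C = 315·N(0.02) − 335·0.9560·N(-0.18) = 315·0.5080 − 335·0.9560·0.4286 = 160.0200 − 137.2634 = 22.7566

£22.76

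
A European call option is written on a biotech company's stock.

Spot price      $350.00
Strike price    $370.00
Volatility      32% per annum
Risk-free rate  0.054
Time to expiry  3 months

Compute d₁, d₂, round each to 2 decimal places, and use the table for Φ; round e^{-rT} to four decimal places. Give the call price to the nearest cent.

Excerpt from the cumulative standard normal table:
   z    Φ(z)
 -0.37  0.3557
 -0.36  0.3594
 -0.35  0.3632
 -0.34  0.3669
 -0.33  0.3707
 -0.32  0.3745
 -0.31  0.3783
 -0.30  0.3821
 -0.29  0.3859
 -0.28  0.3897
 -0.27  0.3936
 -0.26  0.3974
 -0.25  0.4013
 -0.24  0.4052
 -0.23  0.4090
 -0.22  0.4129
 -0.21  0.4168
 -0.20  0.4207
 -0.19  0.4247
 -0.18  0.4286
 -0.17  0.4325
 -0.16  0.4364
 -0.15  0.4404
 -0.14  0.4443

T = 0.25;  σ√T = 0.1600
d₁ = [ln(350/370) + (0.054 + 0.32²/2)·0.25] / 0.1600 = [-0.0556 + 0.0263] / 0.1600 = -0.1829 → -0.18
d₂ = d₁ − σ√T = -0.1829 − 0.1600 = -0.3429 → -0.34
e^(−rT) = e^(−0.054·0.25) = 0.9866
N(d₁) = N(-0.18) = 0.4286;  N(d₂) = N(-0.34) = 0.3669
C = 350·0.4286 − 370·0.9866·0.3669 = 150.0100 − 133.9339 = 16.0761

$16.08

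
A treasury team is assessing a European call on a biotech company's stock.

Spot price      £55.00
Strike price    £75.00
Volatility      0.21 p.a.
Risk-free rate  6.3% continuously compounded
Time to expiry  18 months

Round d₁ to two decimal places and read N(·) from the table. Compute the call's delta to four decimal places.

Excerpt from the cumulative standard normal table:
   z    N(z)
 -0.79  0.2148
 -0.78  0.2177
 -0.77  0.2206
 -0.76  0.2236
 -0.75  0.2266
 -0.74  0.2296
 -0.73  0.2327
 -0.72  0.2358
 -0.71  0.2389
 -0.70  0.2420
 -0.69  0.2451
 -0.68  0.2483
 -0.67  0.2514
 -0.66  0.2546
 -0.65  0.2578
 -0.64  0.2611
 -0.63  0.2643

0.2389

T = 1.5;  σ√T = 0.2572
d₁ = [ln(55/75) + (0.063 + ½·0.21²)·1.5] / (σ√T) = (-0.3102 + 0.1276) / 0.2572 = -0.7099 ≈ -0.71
N(d₁) = N(-0.71) = 0.2389
Δ_call = N(d₁) = 0.2389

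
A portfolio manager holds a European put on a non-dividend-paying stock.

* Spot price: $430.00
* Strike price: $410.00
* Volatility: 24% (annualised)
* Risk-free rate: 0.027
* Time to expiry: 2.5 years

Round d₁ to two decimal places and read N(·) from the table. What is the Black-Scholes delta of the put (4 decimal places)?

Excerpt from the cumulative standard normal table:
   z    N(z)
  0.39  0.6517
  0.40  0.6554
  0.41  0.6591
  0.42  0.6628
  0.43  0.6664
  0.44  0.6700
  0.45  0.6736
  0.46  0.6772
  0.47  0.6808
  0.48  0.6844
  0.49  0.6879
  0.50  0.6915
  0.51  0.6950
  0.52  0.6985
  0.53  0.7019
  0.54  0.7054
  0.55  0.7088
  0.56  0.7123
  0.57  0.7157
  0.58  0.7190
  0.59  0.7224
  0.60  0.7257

σ√T = 0.24 × 1.5811 = 0.3795
d₁ = [ln(430/410) + (0.027 + ½·0.24²)·2.5] / (σ√T) = (0.0476 + 0.1395) / 0.3795 = 0.4931 ⇒ 0.49
N(d₁) = N(0.49) = 0.6879
Δ_put = N(d₁) − 1 = 0.6879 − 1 = -0.3121

-0.3121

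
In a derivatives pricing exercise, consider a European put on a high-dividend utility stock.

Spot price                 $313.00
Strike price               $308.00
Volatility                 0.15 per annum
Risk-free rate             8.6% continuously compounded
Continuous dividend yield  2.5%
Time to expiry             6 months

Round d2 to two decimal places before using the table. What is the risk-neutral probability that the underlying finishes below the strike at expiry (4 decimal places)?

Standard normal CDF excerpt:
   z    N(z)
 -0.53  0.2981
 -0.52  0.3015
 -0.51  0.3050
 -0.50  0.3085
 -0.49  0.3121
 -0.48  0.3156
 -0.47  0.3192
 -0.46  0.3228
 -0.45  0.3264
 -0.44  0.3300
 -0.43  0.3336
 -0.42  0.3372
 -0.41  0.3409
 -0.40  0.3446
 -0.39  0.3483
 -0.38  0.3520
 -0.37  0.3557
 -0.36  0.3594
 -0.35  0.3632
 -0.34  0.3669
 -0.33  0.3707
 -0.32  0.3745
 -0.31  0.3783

0.3483

T = 0.5;  σ√T = 0.1061
d₁ = [ln(313/308) + (0.086 − 0.025 + 0.15²/2)·0.5] / 0.1061 = [0.0161 + 0.0361] / 0.1061 = 0.4924 → 0.49
d₂ = d₁ − σ√T = 0.4924 − 0.1061 = 0.3863 → 0.39
Risk-neutral Pr[S_T < K] = N(−d₂) = N(-0.39) = 0.3483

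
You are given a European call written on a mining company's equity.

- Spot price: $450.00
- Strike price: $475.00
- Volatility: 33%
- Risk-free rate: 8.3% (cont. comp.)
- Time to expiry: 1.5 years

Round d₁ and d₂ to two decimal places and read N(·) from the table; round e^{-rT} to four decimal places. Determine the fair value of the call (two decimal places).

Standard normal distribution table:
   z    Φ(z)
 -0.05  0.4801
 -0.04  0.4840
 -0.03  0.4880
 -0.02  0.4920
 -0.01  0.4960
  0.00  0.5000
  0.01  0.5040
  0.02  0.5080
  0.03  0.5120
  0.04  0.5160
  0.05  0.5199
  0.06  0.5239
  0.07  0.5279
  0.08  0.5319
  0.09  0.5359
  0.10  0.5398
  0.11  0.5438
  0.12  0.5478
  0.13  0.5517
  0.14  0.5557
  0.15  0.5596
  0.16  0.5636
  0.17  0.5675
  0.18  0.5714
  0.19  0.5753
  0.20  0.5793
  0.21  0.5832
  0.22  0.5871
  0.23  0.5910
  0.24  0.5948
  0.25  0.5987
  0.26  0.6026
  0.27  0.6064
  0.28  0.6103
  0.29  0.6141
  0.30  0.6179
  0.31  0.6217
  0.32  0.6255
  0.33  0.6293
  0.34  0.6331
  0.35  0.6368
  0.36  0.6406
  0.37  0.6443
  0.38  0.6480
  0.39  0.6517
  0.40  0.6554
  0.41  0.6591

σ√T = 0.33 × 1.2247 = 0.4042
ln(S/K) + (r + σ²/2)T = ln(450/475) + (0.083 + 0.33²/2)·1.5 = -0.0541 + 0.2062 = 0.1521
d₁ = 0.1521 / 0.4042 = 0.3763 → 0.38
d₂ = d₁ − σ√T = 0.3763 − 0.4042 = -0.0278 → -0.03
e^(−rT) = e^(−0.083·1.5) = 0.8829
N(d₁) = N(0.38) = 0.6480;  N(d₂) = N(-0.03) = 0.4880
C = 450·0.6480 − 475·0.8829·0.4880 = 291.6000 − 204.6562 = 86.9438

$86.94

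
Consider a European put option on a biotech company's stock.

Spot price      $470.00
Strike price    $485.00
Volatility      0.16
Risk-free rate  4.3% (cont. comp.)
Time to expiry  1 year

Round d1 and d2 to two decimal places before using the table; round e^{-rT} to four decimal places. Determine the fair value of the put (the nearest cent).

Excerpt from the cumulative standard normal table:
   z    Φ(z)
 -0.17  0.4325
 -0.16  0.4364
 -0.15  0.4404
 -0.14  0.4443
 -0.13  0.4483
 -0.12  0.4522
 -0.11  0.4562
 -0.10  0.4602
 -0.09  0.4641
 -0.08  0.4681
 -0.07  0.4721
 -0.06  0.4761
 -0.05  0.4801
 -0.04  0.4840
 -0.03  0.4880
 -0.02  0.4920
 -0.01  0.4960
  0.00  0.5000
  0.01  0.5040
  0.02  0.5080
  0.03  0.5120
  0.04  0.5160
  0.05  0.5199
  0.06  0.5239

$27.16

σ√T = 0.16 × 1.0000 = 0.1600
d₁ = [ln(470/485) + (0.043 + ½·0.16²)·1] / (σ√T) = (-0.0314 + 0.0558) / 0.1600 = 0.1524 → 0.15
d₂ = 0.1524 − 0.1600 = -0.0076 → -0.01
e^(−rT) = e^(−0.043·1) = 0.9579
N(−d₂) = N(0.01) = 0.5040;  N(−d₁) = N(-0.15) = 0.4404
P = 485·0.9579·0.5040 − 470·0.4404 = 234.1491 − 206.9880 = 27.1611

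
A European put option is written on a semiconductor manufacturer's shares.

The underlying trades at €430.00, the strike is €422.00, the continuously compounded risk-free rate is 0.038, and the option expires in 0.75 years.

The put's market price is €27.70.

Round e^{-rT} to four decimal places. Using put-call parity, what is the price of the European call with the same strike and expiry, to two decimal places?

€47.56

e^(−rT) = e^(−0.038·0.75) = 0.9719
Put-call parity: C − P = S − K·e^(−rT) = 430 − 422·0.9719 = 430 − 410.1418 = 19.8582
C = P + (C − P) = 27.70 + (19.8582) = 47.5582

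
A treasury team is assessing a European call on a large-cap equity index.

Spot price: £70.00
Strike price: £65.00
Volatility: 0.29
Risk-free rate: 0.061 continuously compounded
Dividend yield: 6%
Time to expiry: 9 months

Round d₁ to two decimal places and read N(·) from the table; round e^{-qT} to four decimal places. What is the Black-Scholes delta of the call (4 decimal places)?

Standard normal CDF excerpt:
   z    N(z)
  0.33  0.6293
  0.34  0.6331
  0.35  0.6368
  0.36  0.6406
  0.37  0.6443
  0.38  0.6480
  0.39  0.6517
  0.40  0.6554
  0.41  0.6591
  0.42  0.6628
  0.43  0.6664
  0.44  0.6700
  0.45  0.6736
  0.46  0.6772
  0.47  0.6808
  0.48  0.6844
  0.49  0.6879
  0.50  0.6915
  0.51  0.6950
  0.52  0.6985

σ√T = 0.29 × 0.8660 = 0.2511
d₁ = [ln(70/65) + (0.061 − 0.06 + ½·0.29²)·0.75] / (σ√T) = (0.0741 + 0.0323) / 0.2511 = 0.4236 which rounds to 0.42
N(d₁) = N(0.42) = 0.6628
Δ_call = e^(−qT)·N(d₁) = 0.9560·0.6628 = 0.6336

0.6336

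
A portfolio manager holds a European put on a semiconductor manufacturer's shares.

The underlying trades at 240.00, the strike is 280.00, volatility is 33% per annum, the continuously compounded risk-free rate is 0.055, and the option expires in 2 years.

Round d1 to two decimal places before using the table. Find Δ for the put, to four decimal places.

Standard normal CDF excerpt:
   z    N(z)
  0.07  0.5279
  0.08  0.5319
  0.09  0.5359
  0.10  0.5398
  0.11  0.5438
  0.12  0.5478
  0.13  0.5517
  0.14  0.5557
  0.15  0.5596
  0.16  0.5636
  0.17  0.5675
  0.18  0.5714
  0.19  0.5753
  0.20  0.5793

T = 2;  σ√T = 0.4667
d₁ = [ln(240/280) + (0.055 + ½·0.33²)·2] / (σ√T) = (-0.1542 + 0.2189) / 0.4667 = 0.1387 → 0.14
N(d₁) = N(0.14) = 0.5557
Δ_put = N(d₁) − 1 = 0.5557 − 1 = -0.4443

-0.4443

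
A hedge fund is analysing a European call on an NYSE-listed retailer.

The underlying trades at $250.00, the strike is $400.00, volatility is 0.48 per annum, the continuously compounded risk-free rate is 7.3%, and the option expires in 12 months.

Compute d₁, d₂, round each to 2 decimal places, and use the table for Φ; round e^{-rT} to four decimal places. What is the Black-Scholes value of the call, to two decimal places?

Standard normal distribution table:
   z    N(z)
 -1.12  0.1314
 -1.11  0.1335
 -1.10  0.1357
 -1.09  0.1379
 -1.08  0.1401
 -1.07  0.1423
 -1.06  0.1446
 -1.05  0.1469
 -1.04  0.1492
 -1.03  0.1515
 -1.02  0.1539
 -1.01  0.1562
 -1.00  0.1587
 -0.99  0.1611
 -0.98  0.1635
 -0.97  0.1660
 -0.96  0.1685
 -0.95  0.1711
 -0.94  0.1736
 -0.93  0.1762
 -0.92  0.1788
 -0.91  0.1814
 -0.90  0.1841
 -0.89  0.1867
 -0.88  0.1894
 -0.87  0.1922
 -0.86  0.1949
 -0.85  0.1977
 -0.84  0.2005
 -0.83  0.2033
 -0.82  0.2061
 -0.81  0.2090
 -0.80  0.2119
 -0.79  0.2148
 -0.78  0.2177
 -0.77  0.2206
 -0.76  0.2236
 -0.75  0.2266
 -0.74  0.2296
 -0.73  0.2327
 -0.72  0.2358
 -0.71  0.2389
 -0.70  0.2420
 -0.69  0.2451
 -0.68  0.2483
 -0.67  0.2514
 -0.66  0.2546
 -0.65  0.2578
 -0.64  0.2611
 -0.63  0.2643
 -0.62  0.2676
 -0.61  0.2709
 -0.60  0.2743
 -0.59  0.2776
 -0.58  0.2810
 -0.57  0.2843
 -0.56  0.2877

$16.49

σ√T = 0.48·√1 = 0.4800
d₁ = [ln(250/400) + (0.073 + 0.48²/2)·1] / 0.4800 = [-0.4700 + 0.1882] / 0.4800 = -0.5871 ⇒ -0.59
d₂ = d₁ − σ√T = -0.5871 − 0.4800 = -1.0671 ⇒ -1.07
exp(−rT) = exp(−0.073·1) = 0.9296
N(d₁) = N(-0.59) = 0.2776;  N(d₂) = N(-1.07) = 0.1423
C = 250·0.2776 − 400·0.9296·0.1423 = 69.4000 − 52.9128 = 16.4872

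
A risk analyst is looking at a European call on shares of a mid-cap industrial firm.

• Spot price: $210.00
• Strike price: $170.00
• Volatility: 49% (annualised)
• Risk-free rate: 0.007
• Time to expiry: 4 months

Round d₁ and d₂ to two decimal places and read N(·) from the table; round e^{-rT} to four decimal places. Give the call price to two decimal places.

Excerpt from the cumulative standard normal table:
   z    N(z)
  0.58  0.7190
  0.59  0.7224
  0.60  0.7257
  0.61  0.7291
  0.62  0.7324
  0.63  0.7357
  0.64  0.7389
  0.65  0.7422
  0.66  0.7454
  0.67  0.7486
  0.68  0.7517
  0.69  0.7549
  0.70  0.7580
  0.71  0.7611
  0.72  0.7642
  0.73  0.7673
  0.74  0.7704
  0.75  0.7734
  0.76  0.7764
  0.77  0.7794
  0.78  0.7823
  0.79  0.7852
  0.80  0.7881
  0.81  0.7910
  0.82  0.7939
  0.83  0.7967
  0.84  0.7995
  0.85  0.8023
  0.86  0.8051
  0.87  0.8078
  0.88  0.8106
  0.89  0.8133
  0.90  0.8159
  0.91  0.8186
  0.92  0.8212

$47.68

σ√T = 0.49 × 0.5774 = 0.2829
ln(S/K) + (r + σ²/2)T = ln(210/170) + (0.007 + 0.49²/2)·0.3333 = 0.2113 + 0.0423 = 0.2537
d₁ = 0.2537 / 0.2829 = 0.8966 ⇒ 0.90
d₂ = d₁ − σ√T = 0.8966 − 0.2829 = 0.6137 ⇒ 0.61
exp(−rT) = exp(−0.007·0.3333) = 0.9977
N(d₁) = N(0.90) = 0.8159;  N(d₂) = N(0.61) = 0.7291
C = 210·0.8159 − 170·0.9977·0.7291 = 171.3390 − 123.6619 = 47.6771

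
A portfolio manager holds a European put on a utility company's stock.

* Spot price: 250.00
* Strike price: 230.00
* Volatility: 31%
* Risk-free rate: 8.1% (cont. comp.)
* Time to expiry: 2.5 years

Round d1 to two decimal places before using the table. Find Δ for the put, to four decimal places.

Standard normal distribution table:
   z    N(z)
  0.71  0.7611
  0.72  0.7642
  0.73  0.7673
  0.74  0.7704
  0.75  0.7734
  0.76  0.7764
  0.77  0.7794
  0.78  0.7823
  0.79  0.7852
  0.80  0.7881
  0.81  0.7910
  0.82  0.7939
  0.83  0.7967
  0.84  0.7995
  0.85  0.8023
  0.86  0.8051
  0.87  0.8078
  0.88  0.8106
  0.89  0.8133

σ√T = 0.31·√2.5 = 0.4902
d₁ = [ln(250/230) + (0.081 + 0.31²/2)·2.5] / 0.4902 = [0.0834 + 0.3226] / 0.4902 = 0.8283 ≈ 0.83
N(d₁) = N(0.83) = 0.7967
Δ_put = N(d₁) − 1 = 0.7967 − 1 = -0.2033

-0.2033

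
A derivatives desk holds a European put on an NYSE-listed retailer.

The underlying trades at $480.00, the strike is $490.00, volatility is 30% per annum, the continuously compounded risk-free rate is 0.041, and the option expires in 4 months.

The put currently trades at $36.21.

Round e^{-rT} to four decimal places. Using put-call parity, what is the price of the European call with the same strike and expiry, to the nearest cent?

$32.87

e^(−rT) = e^(−0.041·0.3333) = 0.9864
Put-call parity: C − P = S − K·e^(−rT) = 480 − 490·0.9864 = 480 − 483.3360 = -3.3360
C = P + (C − P) = 36.21 + (-3.3360) = 32.8740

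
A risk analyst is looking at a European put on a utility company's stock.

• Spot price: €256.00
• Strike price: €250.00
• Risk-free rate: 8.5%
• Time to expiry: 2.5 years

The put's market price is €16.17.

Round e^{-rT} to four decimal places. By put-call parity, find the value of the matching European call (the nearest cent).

e^(−rT) = e^(−0.085·2.5) = 0.8086
Put-call parity: C − P = S − K·e^(−rT) = 256 − 250·0.8086 = 256 − 202.1500 = 53.8500
C = P + (C − P) = 16.17 + (53.8500) = 70.0200

€70.02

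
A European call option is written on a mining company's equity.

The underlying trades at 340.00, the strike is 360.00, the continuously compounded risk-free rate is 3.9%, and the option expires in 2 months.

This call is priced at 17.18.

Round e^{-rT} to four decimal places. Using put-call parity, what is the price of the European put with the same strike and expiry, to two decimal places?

34.84

e^(−rT) = e^(−0.039·0.1667) = 0.9935
Put-call parity: C − P = S − K·e^(−rT) = 340 − 360·0.9935 = 340 − 357.6600 = -17.6600
P = C − (C − P) = 17.18 − (-17.6600) = 34.8400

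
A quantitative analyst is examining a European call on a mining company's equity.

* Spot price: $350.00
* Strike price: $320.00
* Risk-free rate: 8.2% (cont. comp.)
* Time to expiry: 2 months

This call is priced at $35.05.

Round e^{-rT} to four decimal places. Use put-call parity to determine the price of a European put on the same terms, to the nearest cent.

$0.70

exp(−rT) = exp(−0.082·0.1667) = 0.9864
Put-call parity: C − P = S − K·e^(−rT) = 350 − 320·0.9864 = 350 − 315.6480 = 34.3520
P = C − (C − P) = 35.05 − (34.3520) = 0.6980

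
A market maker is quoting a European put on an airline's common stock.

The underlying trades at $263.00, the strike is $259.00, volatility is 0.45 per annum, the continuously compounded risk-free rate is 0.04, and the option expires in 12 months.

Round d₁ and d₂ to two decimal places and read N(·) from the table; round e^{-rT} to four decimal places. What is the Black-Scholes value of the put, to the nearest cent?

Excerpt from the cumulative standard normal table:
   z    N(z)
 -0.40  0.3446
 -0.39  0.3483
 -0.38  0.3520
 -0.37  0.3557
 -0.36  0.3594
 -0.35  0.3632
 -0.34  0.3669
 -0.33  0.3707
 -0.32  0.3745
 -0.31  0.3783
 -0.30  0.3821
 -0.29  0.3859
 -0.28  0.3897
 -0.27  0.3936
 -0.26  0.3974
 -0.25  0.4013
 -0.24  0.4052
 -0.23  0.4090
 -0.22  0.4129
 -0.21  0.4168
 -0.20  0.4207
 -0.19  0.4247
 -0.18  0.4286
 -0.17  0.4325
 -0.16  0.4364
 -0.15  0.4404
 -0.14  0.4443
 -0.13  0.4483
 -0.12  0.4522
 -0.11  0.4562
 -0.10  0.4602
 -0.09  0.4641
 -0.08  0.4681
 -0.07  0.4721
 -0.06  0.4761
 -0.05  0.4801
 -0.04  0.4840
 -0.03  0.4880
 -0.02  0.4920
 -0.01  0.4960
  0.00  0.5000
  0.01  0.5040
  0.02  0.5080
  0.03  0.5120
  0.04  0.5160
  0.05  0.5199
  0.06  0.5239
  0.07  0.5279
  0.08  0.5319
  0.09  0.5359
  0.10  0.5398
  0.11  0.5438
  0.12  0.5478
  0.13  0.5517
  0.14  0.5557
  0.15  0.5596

σ√T = 0.45·√1 = 0.4500
ln(S/K) + (r + σ²/2)T = ln(263/259) + (0.04 + 0.45²/2)·1 = 0.0153 + 0.1413 = 0.1566
d₁ = 0.1566 / 0.4500 = 0.3479 ≈ 0.35
d₂ = d₁ − σ√T = 0.3479 − 0.4500 = -0.1021 ≈ -0.10
e^(−rT) = e^(−0.04·1) = 0.9608
N(−d₂) = N(0.10) = 0.5398;  N(−d₁) = N(-0.35) = 0.3632
P = 259·0.9608·0.5398 − 263·0.3632 = 134.3277 − 95.5216 = 38.8061

$38.81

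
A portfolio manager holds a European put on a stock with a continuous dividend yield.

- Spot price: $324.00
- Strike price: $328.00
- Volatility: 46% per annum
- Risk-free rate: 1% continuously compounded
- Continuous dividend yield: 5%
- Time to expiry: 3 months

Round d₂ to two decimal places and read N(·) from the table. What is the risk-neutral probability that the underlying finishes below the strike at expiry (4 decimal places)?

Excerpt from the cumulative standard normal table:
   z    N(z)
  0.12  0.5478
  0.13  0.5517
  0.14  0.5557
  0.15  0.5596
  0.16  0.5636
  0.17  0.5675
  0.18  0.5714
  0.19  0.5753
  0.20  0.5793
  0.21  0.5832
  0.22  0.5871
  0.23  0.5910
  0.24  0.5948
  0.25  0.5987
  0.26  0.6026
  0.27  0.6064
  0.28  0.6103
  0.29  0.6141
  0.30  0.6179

0.5832

σ√T = 0.46·√0.25 = 0.2300
d₁ = [ln(324/328) + (0.01 − 0.05 + 0.46²/2)·0.25] / 0.2300 = [-0.0123 + 0.0164] / 0.2300 = 0.0182 which rounds to 0.02
d₂ = d₁ − σ√T = 0.0182 − 0.2300 = -0.2118 which rounds to -0.21
Pr(exercise) under Q = N(−d₂) = N(0.21) = 0.5832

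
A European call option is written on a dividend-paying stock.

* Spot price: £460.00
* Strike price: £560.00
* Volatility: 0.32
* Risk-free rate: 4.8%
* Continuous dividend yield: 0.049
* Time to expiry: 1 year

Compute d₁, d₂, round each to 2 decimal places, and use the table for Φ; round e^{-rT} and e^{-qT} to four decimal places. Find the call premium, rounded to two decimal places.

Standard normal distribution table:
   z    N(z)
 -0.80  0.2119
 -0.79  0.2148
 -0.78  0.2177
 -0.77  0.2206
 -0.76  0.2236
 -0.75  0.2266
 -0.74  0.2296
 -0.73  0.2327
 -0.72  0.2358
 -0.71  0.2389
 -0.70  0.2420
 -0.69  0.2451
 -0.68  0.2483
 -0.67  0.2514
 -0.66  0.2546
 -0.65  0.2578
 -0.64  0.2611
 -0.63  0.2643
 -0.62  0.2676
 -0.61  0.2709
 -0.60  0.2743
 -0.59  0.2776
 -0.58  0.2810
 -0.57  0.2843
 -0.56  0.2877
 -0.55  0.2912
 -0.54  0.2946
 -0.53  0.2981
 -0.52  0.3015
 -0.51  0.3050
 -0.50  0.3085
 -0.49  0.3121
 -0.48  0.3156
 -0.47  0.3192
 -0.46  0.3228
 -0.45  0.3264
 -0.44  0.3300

£25.20

T = 1;  σ√T = 0.3200
d₁ = [ln(460/560) + (0.048 − 0.049 + 0.32²/2)·1] / 0.3200 = [-0.1967 + 0.0502] / 0.3200 = -0.4578 ≈ -0.46
d₂ = d₁ − σ√T = -0.4578 − 0.3200 = -0.7778 ≈ -0.78
exp(−qT) = exp(−0.049·1) = 0.9522;  exp(−rT) = exp(−0.048·1) = 0.9531
N(d₁) = N(-0.46) = 0.3228;  N(d₂) = N(-0.78) = 0.2177
C = 460·0.9522·0.3228 − 560·0.9531·0.2177 = 141.3903 − 116.1943 = 25.1959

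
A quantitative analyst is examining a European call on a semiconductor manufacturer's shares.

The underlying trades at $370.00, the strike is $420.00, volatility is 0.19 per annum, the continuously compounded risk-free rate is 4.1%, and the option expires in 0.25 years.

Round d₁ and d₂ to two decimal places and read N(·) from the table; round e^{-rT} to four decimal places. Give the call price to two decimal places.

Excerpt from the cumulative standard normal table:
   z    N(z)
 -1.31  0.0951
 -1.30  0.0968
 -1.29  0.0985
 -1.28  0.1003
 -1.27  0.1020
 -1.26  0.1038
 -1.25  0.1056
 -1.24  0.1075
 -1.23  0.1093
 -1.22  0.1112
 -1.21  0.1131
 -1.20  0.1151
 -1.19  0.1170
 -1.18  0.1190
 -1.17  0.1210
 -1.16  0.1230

$1.63

T = 0.25;  σ√T = 0.0950
d₁ = [ln(370/420) + (0.041 + ½·0.19²)·0.25] / (σ√T) = (-0.1268 + 0.0148) / 0.0950 = -1.1788 → -1.18
d₂ = -1.1788 − 0.0950 = -1.2738 → -1.27
e^(−rT) = e^(−0.041·0.25) = 0.9898
C = 370·N(-1.18) − 420·0.9898·N(-1.27) = 370·0.1190 − 420·0.9898·0.1020 = 44.0300 − 42.4030 = 1.6270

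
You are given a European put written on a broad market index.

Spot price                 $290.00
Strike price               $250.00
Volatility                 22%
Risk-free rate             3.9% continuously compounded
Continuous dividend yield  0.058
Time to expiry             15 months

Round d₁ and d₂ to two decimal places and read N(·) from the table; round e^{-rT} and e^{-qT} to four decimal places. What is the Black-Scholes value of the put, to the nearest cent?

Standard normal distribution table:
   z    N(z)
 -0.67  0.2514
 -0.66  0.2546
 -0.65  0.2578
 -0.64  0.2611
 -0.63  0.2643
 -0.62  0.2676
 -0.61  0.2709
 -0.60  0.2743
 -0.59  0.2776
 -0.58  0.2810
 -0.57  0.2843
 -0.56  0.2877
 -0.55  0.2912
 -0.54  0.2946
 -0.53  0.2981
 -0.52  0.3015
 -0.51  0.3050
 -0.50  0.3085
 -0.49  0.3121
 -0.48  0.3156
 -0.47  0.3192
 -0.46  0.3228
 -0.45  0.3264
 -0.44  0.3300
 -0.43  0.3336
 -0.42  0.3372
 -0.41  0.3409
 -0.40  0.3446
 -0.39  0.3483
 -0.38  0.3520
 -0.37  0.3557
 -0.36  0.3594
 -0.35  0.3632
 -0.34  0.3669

$12.52

T = 1.25;  σ√T = 0.2460
d₁ = [ln(290/250) + (0.039 − 0.058 + 0.22²/2)·1.25] / 0.2460 = [0.1484 + 0.0065] / 0.2460 = 0.6298 ⇒ 0.63
d₂ = d₁ − σ√T = 0.6298 − 0.2460 = 0.3839 ⇒ 0.38
e^(−qT) = e^(−0.058·1.25) = 0.9301;  e^(−rT) = e^(−0.039·1.25) = 0.9524
N(−d₂) = N(-0.38) = 0.3520;  N(−d₁) = N(-0.63) = 0.2643
P = 250·0.9524·0.3520 − 290·0.9301·0.2643 = 83.8112 − 71.2894 = 12.5218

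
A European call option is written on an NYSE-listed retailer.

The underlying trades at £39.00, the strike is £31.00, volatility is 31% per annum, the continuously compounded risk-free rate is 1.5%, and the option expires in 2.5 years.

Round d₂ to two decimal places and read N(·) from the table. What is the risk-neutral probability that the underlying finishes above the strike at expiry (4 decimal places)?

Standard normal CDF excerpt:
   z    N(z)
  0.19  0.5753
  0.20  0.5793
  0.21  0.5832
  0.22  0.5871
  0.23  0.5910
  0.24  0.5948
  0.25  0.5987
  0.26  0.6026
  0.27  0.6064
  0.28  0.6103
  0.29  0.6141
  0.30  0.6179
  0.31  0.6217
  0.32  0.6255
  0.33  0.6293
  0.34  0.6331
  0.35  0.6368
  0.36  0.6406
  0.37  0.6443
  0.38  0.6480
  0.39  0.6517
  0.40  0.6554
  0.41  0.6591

0.6179

σ√T = 0.31 × 1.5811 = 0.4902
ln(S/K) + (r + σ²/2)T = ln(39/31) + (0.015 + 0.31²/2)·2.5 = 0.2296 + 0.1576 = 0.3872
d₁ = 0.3872 / 0.4902 = 0.7900 ⇒ 0.79
d₂ = d₁ − σ√T = 0.7900 − 0.4902 = 0.2998 ⇒ 0.30
Pr(exercise) under Q = N(d₂) = 0.6179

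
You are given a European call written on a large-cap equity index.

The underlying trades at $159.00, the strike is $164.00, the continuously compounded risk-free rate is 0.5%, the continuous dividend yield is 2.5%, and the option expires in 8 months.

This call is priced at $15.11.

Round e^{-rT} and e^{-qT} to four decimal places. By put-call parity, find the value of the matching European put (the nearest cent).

$22.19

e^(−qT) = e^(−0.025·0.6667) = 0.9835;  e^(−rT) = e^(−0.005·0.6667) = 0.9967
Put-call parity: C − P = S·e^(−qT) − K·e^(−rT) = 159·0.9835 − 164·0.9967 = 156.3765 − 163.4588 = -7.0823
P = C − (C − P) = 15.11 − (-7.0823) = 22.1923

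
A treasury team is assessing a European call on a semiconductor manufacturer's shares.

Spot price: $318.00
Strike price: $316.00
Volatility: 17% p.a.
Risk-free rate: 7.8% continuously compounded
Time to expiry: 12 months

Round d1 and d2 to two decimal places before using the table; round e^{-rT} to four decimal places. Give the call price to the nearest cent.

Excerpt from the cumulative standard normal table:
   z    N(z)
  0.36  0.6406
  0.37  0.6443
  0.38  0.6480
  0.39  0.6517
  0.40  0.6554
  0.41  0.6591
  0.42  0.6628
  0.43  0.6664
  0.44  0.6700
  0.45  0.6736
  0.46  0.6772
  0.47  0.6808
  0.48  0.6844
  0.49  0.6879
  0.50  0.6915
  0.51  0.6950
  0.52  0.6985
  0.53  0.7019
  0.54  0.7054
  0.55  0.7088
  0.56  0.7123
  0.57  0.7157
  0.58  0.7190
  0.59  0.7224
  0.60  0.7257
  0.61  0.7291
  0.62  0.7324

$35.99

σ√T = 0.17·√1 = 0.1700
ln(S/K) + (r + σ²/2)T = ln(318/316) + (0.078 + 0.17²/2)·1 = 0.0063 + 0.0925 = 0.0988
d₁ = 0.0988 / 0.1700 = 0.5809 which rounds to 0.58
d₂ = d₁ − σ√T = 0.5809 − 0.1700 = 0.4109 which rounds to 0.41
e^(−rT) = e^(−0.078·1) = 0.9250
C = 318·N(0.58) − 316·0.9250·N(0.41) = 318·0.7190 − 316·0.9250·0.6591 = 228.6420 − 192.6549 = 35.9871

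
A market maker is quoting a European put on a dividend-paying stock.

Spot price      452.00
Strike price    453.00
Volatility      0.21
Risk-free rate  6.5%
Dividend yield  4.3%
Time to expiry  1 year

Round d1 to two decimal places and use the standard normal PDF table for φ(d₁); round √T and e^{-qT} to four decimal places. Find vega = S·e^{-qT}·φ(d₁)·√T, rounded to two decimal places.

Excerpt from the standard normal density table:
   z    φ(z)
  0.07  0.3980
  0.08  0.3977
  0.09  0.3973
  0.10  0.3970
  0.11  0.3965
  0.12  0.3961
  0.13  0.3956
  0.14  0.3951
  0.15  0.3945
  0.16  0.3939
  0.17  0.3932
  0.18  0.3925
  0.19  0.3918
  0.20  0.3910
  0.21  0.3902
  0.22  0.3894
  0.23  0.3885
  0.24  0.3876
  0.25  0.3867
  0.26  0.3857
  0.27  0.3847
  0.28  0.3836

σ√T = 0.21 × 1.0000 = 0.2100
ln(S/K) + (r − q + σ²/2)T = ln(452/453) + (0.065 − 0.043 + 0.21²/2)·1 = -0.0022 + 0.0441 = 0.0418
d₁ = 0.0418 / 0.2100 = 0.1992 ≈ 0.20
√T = √1 = 1.0000
φ(d₁) = φ(0.20) = 0.3910
exp(−qT) = exp(−0.043·1) = 0.9579
vega = S·exp(−qT)·φ(d₁)·√T = 452·0.9579·0.3910·1.0000 = 169.2916
(Vega is the same for a European call and put with the same parameters.)

169.29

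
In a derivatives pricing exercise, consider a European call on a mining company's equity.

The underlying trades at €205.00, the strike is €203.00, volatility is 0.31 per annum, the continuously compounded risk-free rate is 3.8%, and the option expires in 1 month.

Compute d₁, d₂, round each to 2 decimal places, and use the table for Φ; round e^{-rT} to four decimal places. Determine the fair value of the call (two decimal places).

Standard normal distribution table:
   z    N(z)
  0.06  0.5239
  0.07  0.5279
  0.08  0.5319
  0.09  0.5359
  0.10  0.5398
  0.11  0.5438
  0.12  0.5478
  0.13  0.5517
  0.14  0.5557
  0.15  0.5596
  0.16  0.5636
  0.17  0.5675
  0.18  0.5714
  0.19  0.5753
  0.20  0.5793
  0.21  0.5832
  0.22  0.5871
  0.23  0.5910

σ√T = 0.31·√0.08333 = 0.0895
d₁ = [ln(205/203) + (0.038 + 0.31²/2)·0.08333] / 0.0895 = [0.0098 + 0.0072] / 0.0895 = 0.1897 ⇒ 0.19
d₂ = d₁ − σ√T = 0.1897 − 0.0895 = 0.1002 ⇒ 0.10
e^(−rT) = e^(−0.038·0.08333) = 0.9968
C = 205·N(0.19) − 203·0.9968·N(0.10) = 205·0.5753 − 203·0.9968·0.5398 = 117.9365 − 109.2287 = 8.7078

€8.71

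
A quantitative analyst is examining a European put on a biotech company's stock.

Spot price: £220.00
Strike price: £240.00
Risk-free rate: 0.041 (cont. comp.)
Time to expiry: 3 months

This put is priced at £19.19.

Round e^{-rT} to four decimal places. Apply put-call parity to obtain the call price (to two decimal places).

£1.64

e^(−rT) = e^(−0.041·0.25) = 0.9898
Put-call parity: C − P = S − K·e^(−rT) = 220 − 240·0.9898 = 220 − 237.5520 = -17.5520
C = P + (C − P) = 19.19 + (-17.5520) = 1.6380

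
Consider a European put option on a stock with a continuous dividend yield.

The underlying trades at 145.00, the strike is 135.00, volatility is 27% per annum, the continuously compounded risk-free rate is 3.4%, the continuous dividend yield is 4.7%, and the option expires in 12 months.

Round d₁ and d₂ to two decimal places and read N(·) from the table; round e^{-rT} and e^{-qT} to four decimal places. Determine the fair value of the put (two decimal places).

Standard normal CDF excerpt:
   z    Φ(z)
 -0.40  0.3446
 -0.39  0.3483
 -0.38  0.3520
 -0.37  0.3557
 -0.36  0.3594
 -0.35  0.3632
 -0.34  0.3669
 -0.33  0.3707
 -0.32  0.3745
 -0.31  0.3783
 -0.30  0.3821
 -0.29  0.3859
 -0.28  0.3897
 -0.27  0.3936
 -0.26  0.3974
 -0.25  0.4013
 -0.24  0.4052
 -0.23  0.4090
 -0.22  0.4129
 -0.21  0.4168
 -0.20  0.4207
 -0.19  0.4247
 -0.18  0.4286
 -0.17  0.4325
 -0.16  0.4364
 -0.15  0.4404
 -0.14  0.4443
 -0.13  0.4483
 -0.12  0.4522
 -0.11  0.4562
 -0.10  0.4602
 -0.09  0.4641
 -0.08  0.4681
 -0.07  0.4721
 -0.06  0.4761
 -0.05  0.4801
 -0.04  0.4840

10.84

σ√T = 0.27·√1 = 0.2700
d₁ = [ln(145/135) + (0.034 − 0.047 + 0.27²/2)·1] / 0.2700 = [0.0715 + 0.0235] / 0.2700 = 0.3515 ⇒ 0.35
d₂ = d₁ − σ√T = 0.3515 − 0.2700 = 0.0815 ⇒ 0.08
e^(−qT) = e^(−0.047·1) = 0.9541;  e^(−rT) = e^(−0.034·1) = 0.9666
N(−d₂) = N(-0.08) = 0.4681;  N(−d₁) = N(-0.35) = 0.3632
P = 135·0.9666·0.4681 − 145·0.9541·0.3632 = 61.0828 − 50.2467 = 10.8361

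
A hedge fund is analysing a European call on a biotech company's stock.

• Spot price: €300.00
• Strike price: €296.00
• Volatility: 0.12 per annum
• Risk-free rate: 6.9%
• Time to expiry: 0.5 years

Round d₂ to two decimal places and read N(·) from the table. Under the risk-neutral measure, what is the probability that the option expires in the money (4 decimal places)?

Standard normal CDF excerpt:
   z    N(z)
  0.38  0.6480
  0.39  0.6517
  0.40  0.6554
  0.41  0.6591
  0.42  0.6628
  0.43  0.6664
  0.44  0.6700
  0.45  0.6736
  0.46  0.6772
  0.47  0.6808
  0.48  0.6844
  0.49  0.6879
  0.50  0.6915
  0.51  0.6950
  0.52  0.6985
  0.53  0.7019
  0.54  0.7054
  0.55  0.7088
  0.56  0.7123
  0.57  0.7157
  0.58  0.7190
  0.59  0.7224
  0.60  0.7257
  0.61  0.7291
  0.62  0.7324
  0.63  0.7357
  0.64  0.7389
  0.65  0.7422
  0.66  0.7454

σ√T = 0.12 × 0.7071 = 0.0849
d₁ = [ln(300/296) + (0.069 + 0.12²/2)·0.5] / 0.0849 = [0.0134 + 0.0381] / 0.0849 = 0.6072 ≈ 0.61
d₂ = d₁ − σ√T = 0.6072 − 0.0849 = 0.5224 ≈ 0.52
Pr(exercise) under Q = N(d₂) = 0.6985

0.6985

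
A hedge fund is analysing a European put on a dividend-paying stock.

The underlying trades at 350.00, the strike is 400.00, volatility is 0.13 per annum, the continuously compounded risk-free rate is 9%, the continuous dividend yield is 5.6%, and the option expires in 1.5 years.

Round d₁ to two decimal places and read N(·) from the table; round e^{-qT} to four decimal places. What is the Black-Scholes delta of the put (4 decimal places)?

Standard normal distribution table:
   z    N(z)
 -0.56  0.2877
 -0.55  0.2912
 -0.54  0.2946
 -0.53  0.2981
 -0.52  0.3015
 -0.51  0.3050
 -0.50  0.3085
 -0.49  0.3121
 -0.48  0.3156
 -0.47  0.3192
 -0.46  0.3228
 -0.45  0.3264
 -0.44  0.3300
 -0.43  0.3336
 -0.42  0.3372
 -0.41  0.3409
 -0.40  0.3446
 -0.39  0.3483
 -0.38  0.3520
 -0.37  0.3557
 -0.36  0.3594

T = 1.5;  σ√T = 0.1592
d₁ = [ln(350/400) + (0.09 − 0.056 + 0.13²/2)·1.5] / 0.1592 = [-0.1335 + 0.0637] / 0.1592 = -0.4388 ≈ -0.44
N(d₁) = N(-0.44) = 0.3300
Δ_put = exp(−qT)·(N(d₁) − 1) = 0.9194·(0.3300 − 1) = -0.6160

-0.6160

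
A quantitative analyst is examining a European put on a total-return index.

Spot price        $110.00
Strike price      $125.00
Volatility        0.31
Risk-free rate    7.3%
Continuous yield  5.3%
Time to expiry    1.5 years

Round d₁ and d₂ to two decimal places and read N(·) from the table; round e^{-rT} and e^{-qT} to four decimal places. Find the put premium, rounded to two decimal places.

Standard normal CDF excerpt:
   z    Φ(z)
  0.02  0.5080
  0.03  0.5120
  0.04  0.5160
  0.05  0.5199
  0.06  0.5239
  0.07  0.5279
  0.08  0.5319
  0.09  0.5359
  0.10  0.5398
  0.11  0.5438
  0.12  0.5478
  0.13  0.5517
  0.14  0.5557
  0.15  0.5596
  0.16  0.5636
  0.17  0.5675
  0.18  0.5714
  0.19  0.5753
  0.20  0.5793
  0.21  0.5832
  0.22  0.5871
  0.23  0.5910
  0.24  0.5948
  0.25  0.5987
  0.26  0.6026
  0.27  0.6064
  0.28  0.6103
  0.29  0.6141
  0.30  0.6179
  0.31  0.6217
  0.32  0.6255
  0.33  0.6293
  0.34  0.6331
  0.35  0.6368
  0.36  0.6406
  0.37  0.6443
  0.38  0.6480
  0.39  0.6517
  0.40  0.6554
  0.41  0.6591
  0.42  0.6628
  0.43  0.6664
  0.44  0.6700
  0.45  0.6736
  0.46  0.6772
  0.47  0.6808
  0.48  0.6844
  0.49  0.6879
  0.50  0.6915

$21.84

σ√T = 0.31·√1.5 = 0.3797
d₁ = [ln(110/125) + (0.073 − 0.053 + 0.31²/2)·1.5] / 0.3797 = [-0.1278 + 0.1021] / 0.3797 = -0.0678 → -0.07
d₂ = d₁ − σ√T = -0.0678 − 0.3797 = -0.4475 → -0.45
exp(−qT) = exp(−0.053·1.5) = 0.9236;  exp(−rT) = exp(−0.073·1.5) = 0.8963
N(−d₂) = N(0.45) = 0.6736;  N(−d₁) = N(0.07) = 0.5279
P = 125·0.8963·0.6736 − 110·0.9236·0.5279 = 75.4685 − 53.6325 = 21.8359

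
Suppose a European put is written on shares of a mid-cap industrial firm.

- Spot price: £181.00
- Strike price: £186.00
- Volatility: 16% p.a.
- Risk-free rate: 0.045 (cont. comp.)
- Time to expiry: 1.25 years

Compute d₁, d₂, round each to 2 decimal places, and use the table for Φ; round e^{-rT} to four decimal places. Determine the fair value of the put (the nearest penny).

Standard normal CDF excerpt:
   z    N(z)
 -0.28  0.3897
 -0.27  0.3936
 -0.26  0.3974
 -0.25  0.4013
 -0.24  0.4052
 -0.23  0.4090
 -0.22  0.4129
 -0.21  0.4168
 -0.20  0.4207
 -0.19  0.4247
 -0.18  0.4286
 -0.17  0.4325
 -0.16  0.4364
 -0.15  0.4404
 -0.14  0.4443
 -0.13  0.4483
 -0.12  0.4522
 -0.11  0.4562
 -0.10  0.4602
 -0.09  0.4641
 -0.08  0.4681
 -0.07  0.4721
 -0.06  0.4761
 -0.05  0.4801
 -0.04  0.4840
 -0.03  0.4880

σ√T = 0.16·√1.25 = 0.1789
ln(S/K) + (r + σ²/2)T = ln(181/186) + (0.045 + 0.16²/2)·1.25 = -0.0272 + 0.0722 = 0.0450
d₁ = 0.0450 / 0.1789 = 0.2516 which rounds to 0.25
d₂ = d₁ − σ√T = 0.2516 − 0.1789 = 0.0727 which rounds to 0.07
e^(−rT) = e^(−0.045·1.25) = 0.9453
N(−d₂) = N(-0.07) = 0.4721;  N(−d₁) = N(-0.25) = 0.4013
P = 186·0.9453·0.4721 − 181·0.4013 = 83.0074 − 72.6353 = 10.3721

£10.37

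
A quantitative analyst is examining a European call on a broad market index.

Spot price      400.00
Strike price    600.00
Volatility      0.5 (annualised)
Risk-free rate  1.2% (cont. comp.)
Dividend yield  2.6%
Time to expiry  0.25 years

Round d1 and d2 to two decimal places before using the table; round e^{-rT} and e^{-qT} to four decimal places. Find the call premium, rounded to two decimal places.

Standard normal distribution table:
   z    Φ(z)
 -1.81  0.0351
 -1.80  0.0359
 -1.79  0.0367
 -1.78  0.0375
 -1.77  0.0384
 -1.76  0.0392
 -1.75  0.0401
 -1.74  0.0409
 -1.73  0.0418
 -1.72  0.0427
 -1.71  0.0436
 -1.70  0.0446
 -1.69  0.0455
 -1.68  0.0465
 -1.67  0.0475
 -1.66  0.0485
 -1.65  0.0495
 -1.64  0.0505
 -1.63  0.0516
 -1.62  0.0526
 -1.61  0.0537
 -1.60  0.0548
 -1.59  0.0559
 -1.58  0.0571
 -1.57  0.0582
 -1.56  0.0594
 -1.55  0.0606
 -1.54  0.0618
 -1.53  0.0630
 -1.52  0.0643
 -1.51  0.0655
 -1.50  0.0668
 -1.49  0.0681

σ√T = 0.5·√0.25 = 0.2500
ln(S/K) + (r − q + σ²/2)T = ln(400/600) + (0.012 − 0.026 + 0.5²/2)·0.25 = -0.4055 + 0.0278 = -0.3777
d₁ = -0.3777 / 0.2500 = -1.5109 ⇒ -1.51
d₂ = d₁ − σ√T = -1.5109 − 0.2500 = -1.7609 ⇒ -1.76
e^(−qT) = e^(−0.026·0.25) = 0.9935;  e^(−rT) = e^(−0.012·0.25) = 0.9970
N(d₁) = N(-1.51) = 0.0655;  N(d₂) = N(-1.76) = 0.0392
C = 400·0.9935·0.0655 − 600·0.9970·0.0392 = 26.0297 − 23.4494 = 2.5803

2.58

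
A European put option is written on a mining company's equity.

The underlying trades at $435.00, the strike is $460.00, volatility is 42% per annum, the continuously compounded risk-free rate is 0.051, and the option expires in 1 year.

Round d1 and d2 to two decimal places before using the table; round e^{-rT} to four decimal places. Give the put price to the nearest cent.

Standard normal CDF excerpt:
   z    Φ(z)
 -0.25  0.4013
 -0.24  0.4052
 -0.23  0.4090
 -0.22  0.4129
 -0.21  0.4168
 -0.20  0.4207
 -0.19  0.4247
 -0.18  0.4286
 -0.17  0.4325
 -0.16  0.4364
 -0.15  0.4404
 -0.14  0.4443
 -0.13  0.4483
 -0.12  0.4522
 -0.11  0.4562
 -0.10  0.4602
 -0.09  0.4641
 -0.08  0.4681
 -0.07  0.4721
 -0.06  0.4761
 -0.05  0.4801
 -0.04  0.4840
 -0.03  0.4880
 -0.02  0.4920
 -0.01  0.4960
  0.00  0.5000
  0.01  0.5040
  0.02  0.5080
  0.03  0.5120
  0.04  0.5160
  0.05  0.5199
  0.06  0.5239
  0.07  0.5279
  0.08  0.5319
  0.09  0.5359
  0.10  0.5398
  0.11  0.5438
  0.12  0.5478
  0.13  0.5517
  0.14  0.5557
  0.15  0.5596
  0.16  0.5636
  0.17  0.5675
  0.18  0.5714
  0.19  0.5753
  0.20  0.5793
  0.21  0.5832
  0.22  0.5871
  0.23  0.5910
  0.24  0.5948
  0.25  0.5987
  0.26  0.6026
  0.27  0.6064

σ√T = 0.42·√1 = 0.4200
d₁ = [ln(435/460) + (0.051 + ½·0.42²)·1] / (σ√T) = (-0.0559 + 0.1392) / 0.4200 = 0.1984 which rounds to 0.20
d₂ = 0.1984 − 0.4200 = -0.2216 which rounds to -0.22
exp(−rT) = exp(−0.051·1) = 0.9503
P = 460·0.9503·N(0.22) − 435·N(-0.20) = 460·0.9503·0.5871 − 435·0.4207 = 256.6437 − 183.0045 = 73.6392

$73.64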